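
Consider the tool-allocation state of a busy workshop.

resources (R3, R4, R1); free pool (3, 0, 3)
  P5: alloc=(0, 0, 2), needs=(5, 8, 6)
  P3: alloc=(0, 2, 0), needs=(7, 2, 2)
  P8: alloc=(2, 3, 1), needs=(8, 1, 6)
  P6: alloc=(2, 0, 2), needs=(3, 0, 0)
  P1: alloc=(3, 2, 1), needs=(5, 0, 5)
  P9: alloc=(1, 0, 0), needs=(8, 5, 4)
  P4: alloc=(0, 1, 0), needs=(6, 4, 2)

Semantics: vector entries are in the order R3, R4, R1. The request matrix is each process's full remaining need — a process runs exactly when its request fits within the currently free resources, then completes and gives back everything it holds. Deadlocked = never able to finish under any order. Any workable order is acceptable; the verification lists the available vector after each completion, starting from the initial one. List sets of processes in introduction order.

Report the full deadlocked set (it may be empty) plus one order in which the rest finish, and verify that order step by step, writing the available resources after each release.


No process is deadlocked.
Key observation: there is always a runnable process — P6 first — so the state unwinds completely.
One completion order for the rest: P6, P1, P8, P9, P3, P4, P5. Verifying each step:
  pool = (3, 0, 3)
  P6 needs (3, 0, 0) <= (3, 0, 3) -> finishes; pool += (2, 0, 2) = (5, 0, 5)
  P1 needs (5, 0, 5) <= (5, 0, 5) -> finishes; pool += (3, 2, 1) = (8, 2, 6)
  P8 needs (8, 1, 6) <= (8, 2, 6) -> finishes; pool += (2, 3, 1) = (10, 5, 7)
  P9 needs (8, 5, 4) <= (10, 5, 7) -> finishes; pool += (1, 0, 0) = (11, 5, 7)
  P3 needs (7, 2, 2) <= (11, 5, 7) -> finishes; pool += (0, 2, 0) = (11, 7, 7)
  P4 needs (6, 4, 2) <= (11, 7, 7) -> finishes; pool += (0, 1, 0) = (11, 8, 7)
  P5 needs (5, 8, 6) <= (11, 8, 7) -> finishes; pool += (0, 0, 2) = (11, 8, 9)


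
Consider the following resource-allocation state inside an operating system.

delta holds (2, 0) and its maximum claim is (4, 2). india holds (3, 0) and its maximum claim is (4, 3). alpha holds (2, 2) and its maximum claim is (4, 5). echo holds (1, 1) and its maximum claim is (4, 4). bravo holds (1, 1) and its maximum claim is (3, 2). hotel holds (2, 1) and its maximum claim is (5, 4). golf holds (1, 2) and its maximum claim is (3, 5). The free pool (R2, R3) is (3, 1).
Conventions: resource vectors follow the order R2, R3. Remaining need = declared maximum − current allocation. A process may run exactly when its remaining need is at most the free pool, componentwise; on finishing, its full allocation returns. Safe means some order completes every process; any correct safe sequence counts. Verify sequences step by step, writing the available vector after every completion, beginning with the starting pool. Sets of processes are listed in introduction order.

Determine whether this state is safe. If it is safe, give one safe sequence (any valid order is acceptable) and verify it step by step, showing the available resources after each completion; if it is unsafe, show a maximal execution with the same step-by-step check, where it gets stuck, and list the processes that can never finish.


UNSAFE — no complete ordering exists.
Key observation: once bravo, delta finish, the pool peaks at (6, 2) — and every remaining process still needs more R3 than that.
The run bravo, delta cannot be extended any further. Step-by-step check:
  pool = (3, 1)
  bravo needs (2, 1) <= (3, 1) -> finishes; pool += (1, 1) = (4, 2)
  delta needs (2, 2) <= (4, 2) -> finishes; pool += (2, 0) = (6, 2)
  india still needs (1, 3) but only (6, 2) is free — short on R3
  alpha still needs (2, 3) but only (6, 2) is free — short on R3
  echo still needs (3, 3) but only (6, 2) is free — short on R3
  hotel still needs (3, 3) but only (6, 2) is free — short on R3
  golf still needs (2, 3) but only (6, 2) is free — short on R3
Permanently blocked: india, alpha, echo, hotel and golf.


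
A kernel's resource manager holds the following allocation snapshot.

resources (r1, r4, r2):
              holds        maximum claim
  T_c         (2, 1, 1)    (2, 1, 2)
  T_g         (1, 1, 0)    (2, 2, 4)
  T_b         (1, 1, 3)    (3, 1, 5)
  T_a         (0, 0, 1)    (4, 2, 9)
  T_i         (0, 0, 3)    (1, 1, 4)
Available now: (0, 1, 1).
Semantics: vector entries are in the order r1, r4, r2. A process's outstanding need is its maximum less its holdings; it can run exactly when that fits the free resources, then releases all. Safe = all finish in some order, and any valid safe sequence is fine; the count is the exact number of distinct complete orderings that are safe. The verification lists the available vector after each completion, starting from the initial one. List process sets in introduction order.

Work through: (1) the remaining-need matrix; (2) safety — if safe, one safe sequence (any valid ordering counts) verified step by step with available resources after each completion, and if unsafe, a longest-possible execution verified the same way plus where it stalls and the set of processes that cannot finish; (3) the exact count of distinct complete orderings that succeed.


(1) Remaining need (order r1, r4, r2):
  T_c: (0, 0, 1)
  T_g: (1, 1, 4)
  T_b: (2, 0, 2)
  T_a: (4, 2, 8)
  T_i: (1, 1, 1)
(2) The state is SAFE; one workable sequence: T_c, T_b, T_i, T_g, T_a.
Key observation: the order's first zero-slack moment is T_c ((0, 0, 1) needed, (0, 1, 1) free — a requested resource with nothing to spare).
Step-by-step check:
  pool = (0, 1, 1)
  T_c needs (0, 0, 1) <= (0, 1, 1) -> finishes; pool += (2, 1, 1) = (2, 2, 2)
  T_b needs (2, 0, 2) <= (2, 2, 2) -> finishes; pool += (1, 1, 3) = (3, 3, 5)
  T_i needs (1, 1, 1) <= (3, 3, 5) -> finishes; pool += (0, 0, 3) = (3, 3, 8)
  T_g needs (1, 1, 4) <= (3, 3, 8) -> finishes; pool += (1, 1, 0) = (4, 4, 8)
  T_a needs (4, 2, 8) <= (4, 4, 8) -> finishes; pool += (0, 0, 1) = (4, 4, 9)
(3) Exactly 4 of the possible complete orderings are safe sequences.


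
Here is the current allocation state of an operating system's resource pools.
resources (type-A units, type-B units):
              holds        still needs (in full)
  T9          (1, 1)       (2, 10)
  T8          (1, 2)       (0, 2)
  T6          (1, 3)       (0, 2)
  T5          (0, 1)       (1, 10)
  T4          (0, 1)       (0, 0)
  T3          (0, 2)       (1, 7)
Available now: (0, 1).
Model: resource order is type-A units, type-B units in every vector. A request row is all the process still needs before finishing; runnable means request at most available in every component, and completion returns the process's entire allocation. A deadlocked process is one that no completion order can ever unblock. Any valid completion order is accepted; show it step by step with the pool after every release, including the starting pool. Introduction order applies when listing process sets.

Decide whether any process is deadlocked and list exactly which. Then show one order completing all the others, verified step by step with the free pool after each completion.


Deadlocked set: T9 and T5.
Key observation: the wall is type-B units: completing T4, T8, T6, T3 brings the pool only to (2, 9), and all the rest need more.
One completion order for the rest: T4, T8, T6, T3. Verifying each step:
  pool = (0, 1)
  T4: need (0, 0) fits (0, 1); releases (0, 1), pool now (0, 2)
  T8: need (0, 2) fits (0, 2); releases (1, 2), pool now (1, 4)
  T6: need (0, 2) fits (1, 4); releases (1, 3), pool now (2, 7)
  T3: need (1, 7) fits (2, 7); releases (0, 2), pool now (2, 9)
The blocked processes can never fit:
  blocked: T9 wants (2, 10), pool (2, 9) — not enough type-B units
  blocked: T5 wants (1, 10), pool (2, 9) — not enough type-B units


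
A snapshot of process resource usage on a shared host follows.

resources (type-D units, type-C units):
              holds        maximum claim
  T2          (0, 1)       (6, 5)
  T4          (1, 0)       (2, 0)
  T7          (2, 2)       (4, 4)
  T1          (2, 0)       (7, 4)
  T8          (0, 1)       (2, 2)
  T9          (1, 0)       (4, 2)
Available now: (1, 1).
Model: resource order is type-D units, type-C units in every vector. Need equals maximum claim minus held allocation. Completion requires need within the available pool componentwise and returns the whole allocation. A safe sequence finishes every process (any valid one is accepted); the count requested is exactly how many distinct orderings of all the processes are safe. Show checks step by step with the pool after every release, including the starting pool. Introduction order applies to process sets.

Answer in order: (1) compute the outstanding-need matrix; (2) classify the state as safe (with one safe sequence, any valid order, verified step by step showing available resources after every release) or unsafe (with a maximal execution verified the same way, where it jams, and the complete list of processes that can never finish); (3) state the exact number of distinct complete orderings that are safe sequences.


(1) Outstanding need per process (order type-D units, type-C units):
  T2: (6, 4)
  T4: (1, 0)
  T7: (2, 2)
  T1: (5, 4)
  T8: (2, 1)
  T9: (3, 2)
(2) The state is SAFE; one workable sequence: T4, T8, T7, T9, T1, T2.
Key observation: T4 marks the first exact bind of the order: its need (1, 0) fits the free (1, 1) with zero slack on a requested resource.
Step-by-step check:
  pool = (1, 1)
  run T4 (needs (1, 0), free (1, 1)); after release of (1, 0) the pool is (2, 1)
  run T8 (needs (2, 1), free (2, 1)); after release of (0, 1) the pool is (2, 2)
  run T7 (needs (2, 2), free (2, 2)); after release of (2, 2) the pool is (4, 4)
  run T9 (needs (3, 2), free (4, 4)); after release of (1, 0) the pool is (5, 4)
  run T1 (needs (5, 4), free (5, 4)); after release of (2, 0) the pool is (7, 4)
  run T2 (needs (6, 4), free (7, 4)); after release of (0, 1) the pool is (7, 5)
(3) Precisely 1 of the possible complete orderings is a safe sequence.


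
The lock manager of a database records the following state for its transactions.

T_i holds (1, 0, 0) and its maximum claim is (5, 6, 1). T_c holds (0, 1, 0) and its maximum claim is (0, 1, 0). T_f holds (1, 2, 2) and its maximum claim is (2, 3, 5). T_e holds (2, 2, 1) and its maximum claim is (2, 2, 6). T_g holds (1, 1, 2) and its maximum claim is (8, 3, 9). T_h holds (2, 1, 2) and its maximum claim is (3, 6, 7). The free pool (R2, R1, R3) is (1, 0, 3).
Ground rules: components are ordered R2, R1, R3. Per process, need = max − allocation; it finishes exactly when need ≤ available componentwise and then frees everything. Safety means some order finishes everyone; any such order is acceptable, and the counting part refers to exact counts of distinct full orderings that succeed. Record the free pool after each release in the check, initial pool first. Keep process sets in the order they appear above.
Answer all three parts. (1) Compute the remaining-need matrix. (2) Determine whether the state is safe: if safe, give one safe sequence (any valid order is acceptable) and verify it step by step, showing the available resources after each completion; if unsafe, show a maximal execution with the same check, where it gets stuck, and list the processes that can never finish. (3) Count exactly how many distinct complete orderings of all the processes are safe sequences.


(1) Need matrix, components ordered R2, R1, R3:
  T_i: (4, 6, 1)
  T_c: (0, 0, 0)
  T_f: (1, 1, 3)
  T_e: (0, 0, 5)
  T_g: (7, 2, 7)
  T_h: (1, 5, 5)
(2) SAFE — a valid safe sequence is T_c, T_f, T_e, T_h, T_i, T_g.
Key observation: reading the order forward, T_f is the first process whose need (1, 1, 3) meets the free pool (1, 1, 3) exactly on a resource it requests.
Step-by-step check:
  pool = (1, 0, 3)
  T_c needs (0, 0, 0) <= (1, 0, 3) -> finishes; pool += (0, 1, 0) = (1, 1, 3)
  T_f needs (1, 1, 3) <= (1, 1, 3) -> finishes; pool += (1, 2, 2) = (2, 3, 5)
  T_e needs (0, 0, 5) <= (2, 3, 5) -> finishes; pool += (2, 2, 1) = (4, 5, 6)
  T_h needs (1, 5, 5) <= (4, 5, 6) -> finishes; pool += (2, 1, 2) = (6, 6, 8)
  T_i needs (4, 6, 1) <= (6, 6, 8) -> finishes; pool += (1, 0, 0) = (7, 6, 8)
  T_g needs (7, 2, 7) <= (7, 6, 8) -> finishes; pool += (1, 1, 2) = (8, 7, 10)
(3) The exact count: 1 of the possible complete orderings is a safe sequence.


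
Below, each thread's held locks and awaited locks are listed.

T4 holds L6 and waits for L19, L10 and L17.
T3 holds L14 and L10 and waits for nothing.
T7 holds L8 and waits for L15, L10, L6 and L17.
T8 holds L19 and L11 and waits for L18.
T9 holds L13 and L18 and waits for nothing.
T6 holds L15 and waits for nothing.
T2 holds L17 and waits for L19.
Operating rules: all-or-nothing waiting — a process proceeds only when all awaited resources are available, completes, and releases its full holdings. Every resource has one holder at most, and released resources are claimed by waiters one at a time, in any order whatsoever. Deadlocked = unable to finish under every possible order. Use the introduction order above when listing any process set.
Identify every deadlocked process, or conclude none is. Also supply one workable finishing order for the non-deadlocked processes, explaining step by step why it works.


The deadlocked set is empty.
Key observation: the wait graph is acyclic; completion cascades from the unblocked processes through everyone else.
The rest can finish in the order T9, T8, T3, T2, T4, T6, T7.
Check, step by step:
  run T9 (it waits on nothing); releases L13 and L18
  run T8 (all its waits — L18 — are resolved); releases L19 and L11
  run T3 (it waits on nothing); releases L14 and L10
  run T2 (all its waits — L19 — are resolved); releases L17
  run T4 (all its waits — L19, L10 and L17 — are resolved); releases L6
  run T6 (it waits on nothing); releases L15
  run T7 (all its waits — L15, L10, L6 and L17 — are resolved); releases L8


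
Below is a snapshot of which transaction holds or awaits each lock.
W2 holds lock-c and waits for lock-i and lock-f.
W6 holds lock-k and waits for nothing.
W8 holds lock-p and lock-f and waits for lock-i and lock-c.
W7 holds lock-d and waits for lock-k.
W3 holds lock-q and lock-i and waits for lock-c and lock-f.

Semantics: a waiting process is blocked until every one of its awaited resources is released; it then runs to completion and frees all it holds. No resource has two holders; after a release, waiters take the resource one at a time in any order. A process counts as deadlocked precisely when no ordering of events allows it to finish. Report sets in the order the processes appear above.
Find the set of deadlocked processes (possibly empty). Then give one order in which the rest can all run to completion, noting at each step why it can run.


Deadlocked set: W2, W8 and W3.
Key observation: the cycle W2 -> W8 -> W2 can never break — each member waits on the next; W3 is caught in further circular waits.
One completion order for the rest: W6, W7.
Check, step by step:
  W6 waits on nothing -> runs at once and releases lock-k
  run W7 (all its waits — lock-k — are resolved); releases lock-d


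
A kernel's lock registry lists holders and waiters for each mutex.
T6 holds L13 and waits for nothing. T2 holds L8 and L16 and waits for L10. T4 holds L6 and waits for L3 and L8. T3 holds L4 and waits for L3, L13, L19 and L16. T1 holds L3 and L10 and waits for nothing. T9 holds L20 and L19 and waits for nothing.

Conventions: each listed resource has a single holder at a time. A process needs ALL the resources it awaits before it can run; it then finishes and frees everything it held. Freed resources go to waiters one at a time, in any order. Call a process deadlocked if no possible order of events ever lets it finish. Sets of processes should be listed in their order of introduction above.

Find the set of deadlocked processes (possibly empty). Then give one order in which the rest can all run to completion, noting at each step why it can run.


No process is deadlocked.
Key observation: all waits point, directly or indirectly, at processes that can finish, so nothing is permanently blocked.
A valid finishing order for the others: T6, T9, T1, T2, T4, T3.
Check, step by step:
  T6: no waits; runs immediately, freeing L13
  T9: no waits; runs immediately, freeing L20 and L19
  T1: no waits; runs immediately, freeing L3 and L10
  run T2 (all its waits — L10 — are resolved); releases L8 and L16
  run T4 (all its waits — L3 and L8 — are resolved); releases L6
  run T3 (all its waits — L3, L13, L19 and L16 — are resolved); releases L4


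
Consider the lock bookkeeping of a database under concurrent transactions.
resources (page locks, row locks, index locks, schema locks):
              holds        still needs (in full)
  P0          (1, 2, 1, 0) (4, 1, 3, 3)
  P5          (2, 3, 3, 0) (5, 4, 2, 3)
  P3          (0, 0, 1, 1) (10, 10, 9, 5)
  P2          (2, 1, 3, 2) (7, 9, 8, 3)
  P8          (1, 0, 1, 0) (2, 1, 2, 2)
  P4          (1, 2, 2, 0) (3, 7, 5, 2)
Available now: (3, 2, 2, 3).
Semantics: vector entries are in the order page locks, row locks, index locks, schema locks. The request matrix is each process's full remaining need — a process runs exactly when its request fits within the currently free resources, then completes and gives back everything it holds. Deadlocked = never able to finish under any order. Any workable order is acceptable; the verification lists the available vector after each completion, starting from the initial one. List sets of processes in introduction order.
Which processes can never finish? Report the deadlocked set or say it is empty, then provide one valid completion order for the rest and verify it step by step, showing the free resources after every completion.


The deadlocked set is empty.
Key observation: starting with P8, each completion frees enough for the next — no one is permanently blocked.
A valid finishing order for the others: P8, P0, P5, P4, P2, P3. Verifying each step:
  pool = (3, 2, 2, 3)
  P8 needs (2, 1, 2, 2) <= (3, 2, 2, 3) -> finishes; pool += (1, 0, 1, 0) = (4, 2, 3, 3)
  P0 needs (4, 1, 3, 3) <= (4, 2, 3, 3) -> finishes; pool += (1, 2, 1, 0) = (5, 4, 4, 3)
  P5 needs (5, 4, 2, 3) <= (5, 4, 4, 3) -> finishes; pool += (2, 3, 3, 0) = (7, 7, 7, 3)
  P4 needs (3, 7, 5, 2) <= (7, 7, 7, 3) -> finishes; pool += (1, 2, 2, 0) = (8, 9, 9, 3)
  P2 needs (7, 9, 8, 3) <= (8, 9, 9, 3) -> finishes; pool += (2, 1, 3, 2) = (10, 10, 12, 5)
  P3 needs (10, 10, 9, 5) <= (10, 10, 12, 5) -> finishes; pool += (0, 0, 1, 1) = (10, 10, 13, 6)


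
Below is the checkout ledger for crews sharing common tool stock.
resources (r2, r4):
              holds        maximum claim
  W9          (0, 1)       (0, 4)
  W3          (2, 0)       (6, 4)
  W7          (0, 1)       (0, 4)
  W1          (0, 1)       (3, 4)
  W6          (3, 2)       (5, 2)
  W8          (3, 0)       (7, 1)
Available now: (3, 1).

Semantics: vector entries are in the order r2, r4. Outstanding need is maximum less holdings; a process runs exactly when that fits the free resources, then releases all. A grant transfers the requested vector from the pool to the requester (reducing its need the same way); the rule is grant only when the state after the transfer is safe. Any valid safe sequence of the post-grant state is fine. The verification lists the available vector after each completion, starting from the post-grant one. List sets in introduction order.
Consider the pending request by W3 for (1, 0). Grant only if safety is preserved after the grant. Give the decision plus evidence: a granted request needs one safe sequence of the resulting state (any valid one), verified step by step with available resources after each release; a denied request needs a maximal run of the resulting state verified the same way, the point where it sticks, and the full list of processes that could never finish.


GRANT — the state after the grant stays safe, e.g. via W6, W8, W1, W9, W3, W7.
Key observation: after the grant the pool drops to (2, 1), which still lets W6 finish first and unwind the rest.
Verifying the post-grant state step by step:
  pool = (2, 1)
  run W6 (needs (2, 0), free (2, 1)); after release of (3, 2) the pool is (5, 3)
  run W8 (needs (4, 1), free (5, 3)); after release of (3, 0) the pool is (8, 3)
  run W1 (needs (3, 3), free (8, 3)); after release of (0, 1) the pool is (8, 4)
  run W9 (needs (0, 3), free (8, 4)); after release of (0, 1) the pool is (8, 5)
  run W3 (needs (3, 4), free (8, 5)); after release of (3, 0) the pool is (11, 5)
  run W7 (needs (0, 3), free (11, 5)); after release of (0, 1) the pool is (11, 6)


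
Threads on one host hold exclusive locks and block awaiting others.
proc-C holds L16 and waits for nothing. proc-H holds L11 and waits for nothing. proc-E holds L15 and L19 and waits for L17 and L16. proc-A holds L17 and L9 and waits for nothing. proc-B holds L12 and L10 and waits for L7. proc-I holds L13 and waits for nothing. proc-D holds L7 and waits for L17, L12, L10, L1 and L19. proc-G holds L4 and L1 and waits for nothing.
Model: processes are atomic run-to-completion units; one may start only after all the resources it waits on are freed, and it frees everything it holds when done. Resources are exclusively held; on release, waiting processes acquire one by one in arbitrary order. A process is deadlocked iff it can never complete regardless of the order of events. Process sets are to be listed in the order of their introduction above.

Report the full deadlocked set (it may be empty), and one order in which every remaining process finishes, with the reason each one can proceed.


Deadlocked set: proc-B and proc-D.
Key observation: proc-B -> proc-D -> proc-B is a circular wait — nothing in it can go first; no other process is dragged down with it.
The rest can finish in the order proc-G, proc-C, proc-H, proc-A, proc-I, proc-E.
Walking it through:
  proc-G waits on nothing -> runs at once and releases L4 and L1
  proc-C waits on nothing -> runs at once and releases L16
  proc-H waits on nothing -> runs at once and releases L11
  proc-A waits on nothing -> runs at once and releases L17 and L9
  proc-I waits on nothing -> runs at once and releases L13
  run proc-E (all its waits — L17 and L16 — are resolved); releases L15 and L19


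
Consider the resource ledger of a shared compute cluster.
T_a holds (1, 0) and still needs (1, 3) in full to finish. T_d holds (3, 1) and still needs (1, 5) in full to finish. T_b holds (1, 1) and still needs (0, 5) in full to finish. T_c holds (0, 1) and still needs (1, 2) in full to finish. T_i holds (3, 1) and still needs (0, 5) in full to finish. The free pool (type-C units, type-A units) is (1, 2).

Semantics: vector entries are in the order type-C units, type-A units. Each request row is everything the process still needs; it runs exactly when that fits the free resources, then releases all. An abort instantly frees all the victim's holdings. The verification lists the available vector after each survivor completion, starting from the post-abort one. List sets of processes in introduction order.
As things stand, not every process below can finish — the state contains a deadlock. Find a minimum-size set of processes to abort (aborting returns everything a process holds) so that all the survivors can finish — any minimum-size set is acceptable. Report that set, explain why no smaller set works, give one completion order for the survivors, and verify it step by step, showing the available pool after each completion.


Abort T_d and T_b.
Key observation: T_i could never have finished before the abort; with (4, 2) returned by T_d and T_b, it fits at step 3.
Why nothing smaller works — every single abort fails: T_a alone leaves T_d blocked (short on type-A units); T_d alone leaves T_b blocked (short on type-A units); T_b alone leaves T_d blocked (short on type-A units); T_c alone leaves T_d blocked (short on type-A units); T_i alone leaves T_d blocked (short on type-A units).
One survivor order: T_a, T_c, T_i. Step-by-step check (post-abort pool first):
  pool = (5, 4)
  T_a: need (1, 3) fits (5, 4); releases (1, 0), pool now (6, 4)
  T_c: need (1, 2) fits (6, 4); releases (0, 1), pool now (6, 5)
  T_i: need (0, 5) fits (6, 5); releases (3, 1), pool now (9, 6)


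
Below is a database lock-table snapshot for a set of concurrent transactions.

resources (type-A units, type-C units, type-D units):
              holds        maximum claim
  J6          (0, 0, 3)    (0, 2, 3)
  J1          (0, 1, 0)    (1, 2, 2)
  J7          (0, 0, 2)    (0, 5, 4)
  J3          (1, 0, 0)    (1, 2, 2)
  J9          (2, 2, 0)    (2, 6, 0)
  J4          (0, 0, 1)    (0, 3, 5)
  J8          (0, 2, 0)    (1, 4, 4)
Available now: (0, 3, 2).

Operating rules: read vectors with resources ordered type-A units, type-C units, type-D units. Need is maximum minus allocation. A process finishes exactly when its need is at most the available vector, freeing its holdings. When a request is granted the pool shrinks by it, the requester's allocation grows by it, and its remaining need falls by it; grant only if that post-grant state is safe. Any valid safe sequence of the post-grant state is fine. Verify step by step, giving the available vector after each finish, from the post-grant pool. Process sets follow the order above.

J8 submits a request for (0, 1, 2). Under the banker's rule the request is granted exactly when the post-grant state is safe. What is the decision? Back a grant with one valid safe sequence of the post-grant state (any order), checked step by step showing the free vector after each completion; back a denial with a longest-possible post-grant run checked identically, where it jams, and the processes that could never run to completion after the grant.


GRANT — the state after the grant stays safe, e.g. via J6, J3, J8, J4, J9, J1, J7.
Key observation: with (0, 2, 0) left after the transfer, J6 can run at once — the state stays safe.
Verifying the post-grant state step by step:
  pool = (0, 2, 0)
  J6 needs (0, 2, 0) <= (0, 2, 0) -> finishes; pool += (0, 0, 3) = (0, 2, 3)
  J3 needs (0, 2, 2) <= (0, 2, 3) -> finishes; pool += (1, 0, 0) = (1, 2, 3)
  J8 needs (1, 1, 2) <= (1, 2, 3) -> finishes; pool += (0, 3, 2) = (1, 5, 5)
  J4 needs (0, 3, 4) <= (1, 5, 5) -> finishes; pool += (0, 0, 1) = (1, 5, 6)
  J9 needs (0, 4, 0) <= (1, 5, 6) -> finishes; pool += (2, 2, 0) = (3, 7, 6)
  J1 needs (1, 1, 2) <= (3, 7, 6) -> finishes; pool += (0, 1, 0) = (3, 8, 6)
  J7 needs (0, 5, 2) <= (3, 8, 6) -> finishes; pool += (0, 0, 2) = (3, 8, 8)


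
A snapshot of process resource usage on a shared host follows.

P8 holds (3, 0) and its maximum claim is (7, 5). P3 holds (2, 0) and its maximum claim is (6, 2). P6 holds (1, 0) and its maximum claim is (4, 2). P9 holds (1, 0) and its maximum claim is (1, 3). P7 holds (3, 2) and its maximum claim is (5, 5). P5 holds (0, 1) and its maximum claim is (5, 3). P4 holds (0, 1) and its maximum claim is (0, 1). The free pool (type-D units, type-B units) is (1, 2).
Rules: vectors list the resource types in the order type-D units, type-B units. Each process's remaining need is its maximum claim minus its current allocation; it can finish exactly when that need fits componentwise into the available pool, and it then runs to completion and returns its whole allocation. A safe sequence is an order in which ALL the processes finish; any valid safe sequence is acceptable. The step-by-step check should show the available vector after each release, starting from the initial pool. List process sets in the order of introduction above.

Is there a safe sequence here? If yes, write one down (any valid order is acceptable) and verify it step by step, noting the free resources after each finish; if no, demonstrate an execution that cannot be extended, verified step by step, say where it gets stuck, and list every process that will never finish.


The state is SAFE; one workable sequence: P4, P9, P7, P8, P3, P6, P5.
Key observation: at P9 the run first touches a limit — (0, 3) against (1, 3), exact on a resource it actually requests.
Check, step by step:
  pool = (1, 2)
  run P4 (needs (0, 0), free (1, 2)); after release of (0, 1) the pool is (1, 3)
  run P9 (needs (0, 3), free (1, 3)); after release of (1, 0) the pool is (2, 3)
  run P7 (needs (2, 3), free (2, 3)); after release of (3, 2) the pool is (5, 5)
  run P8 (needs (4, 5), free (5, 5)); after release of (3, 0) the pool is (8, 5)
  run P3 (needs (4, 2), free (8, 5)); after release of (2, 0) the pool is (10, 5)
  run P6 (needs (3, 2), free (10, 5)); after release of (1, 0) the pool is (11, 5)
  run P5 (needs (5, 2), free (11, 5)); after release of (0, 1) the pool is (11, 6)


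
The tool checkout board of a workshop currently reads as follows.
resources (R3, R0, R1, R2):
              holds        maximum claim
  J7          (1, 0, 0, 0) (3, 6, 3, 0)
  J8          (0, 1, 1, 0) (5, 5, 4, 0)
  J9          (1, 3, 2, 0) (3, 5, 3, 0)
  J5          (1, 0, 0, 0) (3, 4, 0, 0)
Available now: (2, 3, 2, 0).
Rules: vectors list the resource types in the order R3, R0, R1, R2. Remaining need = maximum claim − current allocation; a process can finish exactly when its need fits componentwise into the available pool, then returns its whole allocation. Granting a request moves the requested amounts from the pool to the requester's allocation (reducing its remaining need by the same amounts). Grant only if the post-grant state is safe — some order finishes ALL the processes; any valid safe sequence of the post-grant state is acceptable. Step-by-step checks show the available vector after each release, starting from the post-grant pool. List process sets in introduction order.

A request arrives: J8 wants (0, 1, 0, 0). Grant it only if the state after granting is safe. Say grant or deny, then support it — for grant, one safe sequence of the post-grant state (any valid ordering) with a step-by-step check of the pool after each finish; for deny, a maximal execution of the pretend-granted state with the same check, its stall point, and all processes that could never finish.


DENY: after the grant no complete ordering would exist.
Key observation: after J9, J5 the pool peaks at (4, 5, 4, 0), and each blocked process is short somewhere: J7 on R0; J8 on R3.
After a pretend grant, a maximal execution: J9, J5 — then nothing else fits. Step-by-step check:
  pool = (2, 2, 2, 0)
  run J9 (needs (2, 2, 1, 0), free (2, 2, 2, 0)); after release of (1, 3, 2, 0) the pool is (3, 5, 4, 0)
  run J5 (needs (2, 4, 0, 0), free (3, 5, 4, 0)); after release of (1, 0, 0, 0) the pool is (4, 5, 4, 0)
  blocked: J7 wants (2, 6, 3, 0), pool (4, 5, 4, 0) — not enough R0
  blocked: J8 wants (5, 3, 3, 0), pool (4, 5, 4, 0) — not enough R3
Processes that could never finish after the grant: J7 and J8.


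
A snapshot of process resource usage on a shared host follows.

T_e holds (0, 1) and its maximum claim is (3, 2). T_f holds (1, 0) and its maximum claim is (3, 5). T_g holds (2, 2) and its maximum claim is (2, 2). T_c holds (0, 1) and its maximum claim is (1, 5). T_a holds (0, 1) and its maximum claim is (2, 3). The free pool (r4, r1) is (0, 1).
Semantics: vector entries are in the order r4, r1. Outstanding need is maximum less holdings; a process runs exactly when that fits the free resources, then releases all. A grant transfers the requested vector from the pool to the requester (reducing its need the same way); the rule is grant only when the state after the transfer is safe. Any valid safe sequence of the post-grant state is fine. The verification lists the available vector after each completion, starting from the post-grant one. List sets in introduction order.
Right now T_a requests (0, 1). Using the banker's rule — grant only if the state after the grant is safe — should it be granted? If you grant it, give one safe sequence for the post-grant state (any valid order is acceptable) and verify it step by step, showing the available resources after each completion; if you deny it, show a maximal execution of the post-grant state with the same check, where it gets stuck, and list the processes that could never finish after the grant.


GRANT. The post-grant state is safe; one safe sequence: T_g, T_a, T_c, T_f, T_e.
Key observation: post-grant, (0, 0) remains, and an order beginning with T_g completes everyone.
Step-by-step check of the post-grant state:
  pool = (0, 0)
  run T_g (needs (0, 0), free (0, 0)); after release of (2, 2) the pool is (2, 2)
  run T_a (needs (2, 1), free (2, 2)); after release of (0, 2) the pool is (2, 4)
  run T_c (needs (1, 4), free (2, 4)); after release of (0, 1) the pool is (2, 5)
  run T_f (needs (2, 5), free (2, 5)); after release of (1, 0) the pool is (3, 5)
  run T_e (needs (3, 1), free (3, 5)); after release of (0, 1) the pool is (3, 6)


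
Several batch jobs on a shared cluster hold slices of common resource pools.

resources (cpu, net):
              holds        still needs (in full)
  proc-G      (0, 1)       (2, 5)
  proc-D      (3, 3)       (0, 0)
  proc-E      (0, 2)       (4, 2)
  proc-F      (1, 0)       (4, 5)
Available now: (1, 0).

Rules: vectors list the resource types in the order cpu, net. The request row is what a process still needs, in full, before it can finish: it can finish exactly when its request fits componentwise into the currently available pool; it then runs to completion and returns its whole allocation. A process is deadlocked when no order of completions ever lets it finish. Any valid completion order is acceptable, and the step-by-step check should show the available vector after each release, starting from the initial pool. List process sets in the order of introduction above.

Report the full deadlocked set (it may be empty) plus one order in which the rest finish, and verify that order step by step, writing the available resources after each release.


Nothing here is deadlocked.
Key observation: no deadlock: proc-D fits now, and the freed resources carry the rest through.
The rest can finish in the order proc-D, proc-E, proc-F, proc-G. Check, step by step:
  pool = (1, 0)
  proc-D: need (0, 0) fits (1, 0); releases (3, 3), pool now (4, 3)
  proc-E: need (4, 2) fits (4, 3); releases (0, 2), pool now (4, 5)
  proc-F: need (4, 5) fits (4, 5); releases (1, 0), pool now (5, 5)
  proc-G: need (2, 5) fits (5, 5); releases (0, 1), pool now (5, 6)


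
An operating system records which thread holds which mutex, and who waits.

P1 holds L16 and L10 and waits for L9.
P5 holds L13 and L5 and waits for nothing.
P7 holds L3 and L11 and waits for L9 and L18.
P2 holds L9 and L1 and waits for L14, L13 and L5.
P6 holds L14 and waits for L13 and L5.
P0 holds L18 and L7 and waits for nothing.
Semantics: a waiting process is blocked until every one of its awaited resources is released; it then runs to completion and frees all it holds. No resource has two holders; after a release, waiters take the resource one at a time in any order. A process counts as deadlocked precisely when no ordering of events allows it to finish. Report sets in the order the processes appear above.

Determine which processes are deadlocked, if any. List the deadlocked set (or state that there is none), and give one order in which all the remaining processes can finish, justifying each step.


No process is deadlocked.
Key observation: every chain of waits terminates; starting from the processes that wait on nothing, all the rest unlock in turn.
A valid finishing order for the others: P5, P6, P2, P1, P0, P7.
Step-by-step check:
  P5: no waits; runs immediately, freeing L13 and L5
  P6 waits on L13 and L5 — all released -> runs and releases L14
  P2 waits on L14, L13 and L5 — all released -> runs and releases L9 and L1
  P1 waits on L9 — all released -> runs and releases L16 and L10
  P0: no waits; runs immediately, freeing L18 and L7
  P7 waits on L9 and L18 — all released -> runs and releases L3 and L11


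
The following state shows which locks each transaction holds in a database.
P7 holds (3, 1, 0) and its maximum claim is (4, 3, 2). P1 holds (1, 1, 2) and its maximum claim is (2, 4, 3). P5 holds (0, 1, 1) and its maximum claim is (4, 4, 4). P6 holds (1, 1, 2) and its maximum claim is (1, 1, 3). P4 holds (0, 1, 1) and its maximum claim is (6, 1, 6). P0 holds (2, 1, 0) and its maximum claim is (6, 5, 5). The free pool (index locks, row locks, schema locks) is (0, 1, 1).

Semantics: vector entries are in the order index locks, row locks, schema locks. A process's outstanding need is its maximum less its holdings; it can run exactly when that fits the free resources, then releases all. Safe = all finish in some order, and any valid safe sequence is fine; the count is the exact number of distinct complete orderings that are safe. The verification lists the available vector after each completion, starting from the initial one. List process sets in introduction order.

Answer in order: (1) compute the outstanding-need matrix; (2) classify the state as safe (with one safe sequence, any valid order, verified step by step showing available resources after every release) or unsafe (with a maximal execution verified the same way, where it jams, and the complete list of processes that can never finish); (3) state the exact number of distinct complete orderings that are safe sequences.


(1) Remaining need (order index locks, row locks, schema locks):
  P7: (1, 2, 2)
  P1: (1, 3, 1)
  P5: (4, 3, 3)
  P6: (0, 0, 1)
  P4: (6, 0, 5)
  P0: (4, 4, 5)
(2) SAFE — a valid safe sequence is P6, P7, P5, P1, P0, P4.
Key observation: P6 marks the first exact bind of the order: its need (0, 0, 1) fits the free (0, 1, 1) with zero slack on a requested resource.
Verifying each step:
  pool = (0, 1, 1)
  P6: need (0, 0, 1) fits (0, 1, 1); releases (1, 1, 2), pool now (1, 2, 3)
  P7: need (1, 2, 2) fits (1, 2, 3); releases (3, 1, 0), pool now (4, 3, 3)
  P5: need (4, 3, 3) fits (4, 3, 3); releases (0, 1, 1), pool now (4, 4, 4)
  P1: need (1, 3, 1) fits (4, 4, 4); releases (1, 1, 2), pool now (5, 5, 6)
  P0: need (4, 4, 5) fits (5, 5, 6); releases (2, 1, 0), pool now (7, 6, 6)
  P4: need (6, 0, 5) fits (7, 6, 6); releases (0, 1, 1), pool now (7, 7, 7)
(3) Precisely 4 of the possible complete orderings are safe sequences.


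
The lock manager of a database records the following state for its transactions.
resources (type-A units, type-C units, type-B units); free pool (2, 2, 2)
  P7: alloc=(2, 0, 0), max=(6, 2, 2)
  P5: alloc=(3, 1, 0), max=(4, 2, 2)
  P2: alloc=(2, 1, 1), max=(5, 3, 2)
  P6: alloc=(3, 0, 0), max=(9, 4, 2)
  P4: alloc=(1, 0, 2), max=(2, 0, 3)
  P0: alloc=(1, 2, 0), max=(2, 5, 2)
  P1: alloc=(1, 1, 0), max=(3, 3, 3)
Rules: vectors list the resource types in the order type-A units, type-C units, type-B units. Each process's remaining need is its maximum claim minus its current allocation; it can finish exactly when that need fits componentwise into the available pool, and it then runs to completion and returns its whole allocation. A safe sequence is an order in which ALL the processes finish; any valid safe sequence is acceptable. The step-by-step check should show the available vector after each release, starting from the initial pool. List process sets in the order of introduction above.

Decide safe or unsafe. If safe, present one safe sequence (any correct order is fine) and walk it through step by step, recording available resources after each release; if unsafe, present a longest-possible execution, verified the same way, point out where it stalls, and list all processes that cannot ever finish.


SAFE. One safe sequence: P5, P2, P6, P4, P1, P7, P0.
Key observation: the order's first zero-slack moment is P5 ((1, 1, 2) needed, (2, 2, 2) free — a requested resource with nothing to spare).
Verifying each step:
  pool = (2, 2, 2)
  P5 needs (1, 1, 2) <= (2, 2, 2) -> finishes; pool += (3, 1, 0) = (5, 3, 2)
  P2 needs (3, 2, 1) <= (5, 3, 2) -> finishes; pool += (2, 1, 1) = (7, 4, 3)
  P6 needs (6, 4, 2) <= (7, 4, 3) -> finishes; pool += (3, 0, 0) = (10, 4, 3)
  P4 needs (1, 0, 1) <= (10, 4, 3) -> finishes; pool += (1, 0, 2) = (11, 4, 5)
  P1 needs (2, 2, 3) <= (11, 4, 5) -> finishes; pool += (1, 1, 0) = (12, 5, 5)
  P7 needs (4, 2, 2) <= (12, 5, 5) -> finishes; pool += (2, 0, 0) = (14, 5, 5)
  P0 needs (1, 3, 2) <= (14, 5, 5) -> finishes; pool += (1, 2, 0) = (15, 7, 5)


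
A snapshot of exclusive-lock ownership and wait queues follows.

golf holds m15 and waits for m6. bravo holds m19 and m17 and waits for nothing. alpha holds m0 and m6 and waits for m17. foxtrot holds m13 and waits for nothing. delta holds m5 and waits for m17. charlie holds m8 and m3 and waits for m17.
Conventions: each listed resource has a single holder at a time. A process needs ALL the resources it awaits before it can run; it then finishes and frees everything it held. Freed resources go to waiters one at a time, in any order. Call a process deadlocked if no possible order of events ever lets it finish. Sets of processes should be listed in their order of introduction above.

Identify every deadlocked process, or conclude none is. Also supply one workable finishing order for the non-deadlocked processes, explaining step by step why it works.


The deadlocked set is empty.
Key observation: the wait graph is acyclic; completion cascades from the unblocked processes through everyone else.
A valid finishing order for the others: bravo, delta, alpha, foxtrot, golf, charlie.
Walking it through:
  bravo: no waits; runs immediately, freeing m19 and m17
  delta waits on m17 — all released -> runs and releases m5
  alpha waits on m17 — all released -> runs and releases m0 and m6
  foxtrot: no waits; runs immediately, freeing m13
  golf waits on m6 — all released -> runs and releases m15
  charlie waits on m17 — all released -> runs and releases m8 and m3
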